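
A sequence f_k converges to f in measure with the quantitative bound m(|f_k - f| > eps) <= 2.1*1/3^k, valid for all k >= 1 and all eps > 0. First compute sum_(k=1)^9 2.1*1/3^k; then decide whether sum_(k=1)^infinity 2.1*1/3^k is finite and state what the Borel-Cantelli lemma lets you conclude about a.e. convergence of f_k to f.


Step 1: List the terms 2.1*1/3^k for k = 1 to 9:
  k=1: 0.7
  k=2: 0.233333
  k=3: 0.077778
  k=4: 0.025926
  k=5: 0.008642
  k=6: 0.002881
  k=7: 9.602195e-04
  k=8: 3.200732e-04
  k=9: 1.066911e-04
Step 2: Partial sum = 0.7 + 0.233333 + 0.077778 + 0.025926 + 0.008642 + 0.002881 + 9.602195e-04 + 3.200732e-04 + 1.066911e-04
     = 1.049947
Step 3: The full series sum_(k>=1) 2.1*1/3^k converges (geometric series with ratio 1/3 < 1; a constant multiple of a convergent series converges).
Step 4: Fix eps > 0. Since sum_k m(|f_k - f| > eps) < infinity, the Borel-Cantelli lemma gives
        m(limsup_k {|f_k - f| > eps}) = 0, i.e. for a.e. x, |f_k(x) - f(x)| <= eps for all large k.
        Applying this with eps = 1/j for j = 1, 2, ... and intersecting the countably many full-measure sets,
        for a.e. x we get limsup_k |f_k(x) - f(x)| <= 1/j for every j, hence f_k -> f almost everywhere.
Conclusion: series converges; Borel-Cantelli yields f_k -> f a.e.


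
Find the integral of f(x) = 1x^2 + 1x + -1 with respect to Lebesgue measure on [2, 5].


The Lebesgue integral of a Riemann-integrable function agrees with the Riemann integral.
Antiderivative F(x) = (1/3)x^3 + (1/2)x^2 + -1x
F(5) = (1/3)*5^3 + (1/2)*5^2 + -1*5
     = (1/3)*125 + (1/2)*25 + -1*5
     = 41.666667 + 12.5 + -5
     = 49.166667
F(2) = 2.666667
Integral = F(5) - F(2) = 49.166667 - 2.666667 = 46.5


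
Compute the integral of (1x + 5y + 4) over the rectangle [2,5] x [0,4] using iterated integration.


By Fubini, integrate in x first, then y.
Step 1: Fix y, integrate over x in [2,5]:
  integral(1x + 5y + 4, x=2..5)
  = 1*(5^2 - 2^2)/2 + (5y + 4)*(5 - 2)
  = 10.5 + (5y + 4)*3
  = 10.5 + 15y + 12
  = 22.5 + 15y
Step 2: Integrate over y in [0,4]:
  integral(22.5 + 15y, y=0..4)
  = 22.5*4 + 15*(4^2 - 0^2)/2
  = 90 + 120
  = 210


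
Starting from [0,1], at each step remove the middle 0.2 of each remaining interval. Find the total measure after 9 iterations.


Step 1: At each step, fraction remaining = 1 - 0.2 = 0.8
Step 2: After 9 steps, measure = (0.8)^9
Result = 0.134218


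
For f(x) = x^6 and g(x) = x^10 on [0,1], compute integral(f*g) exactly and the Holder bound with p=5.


Step 1: Exact integral of f*g = integral(x^16, 0, 1) = 1/17
     = 0.058824
Step 2: Holder bound with p=5, q=1.25:
  ||f||_p = (integral x^30 dx)^(1/5) = (1/31)^(1/5) = 0.503185
  ||g||_q = (integral x^12.5 dx)^(1/1.25) = (1/13.5)^(1/1.25) = 0.124662
Step 3: Holder bound = ||f||_p * ||g||_q = 0.503185 * 0.124662 = 0.062728
Verification: 0.058824 <= 0.062728 (Holder holds)


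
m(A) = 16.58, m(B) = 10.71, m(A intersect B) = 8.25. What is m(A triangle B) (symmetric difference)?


m(A Delta B) = m(A) + m(B) - 2*m(A n B)
= 16.58 + 10.71 - 2*8.25
= 16.58 + 10.71 - 16.5
= 10.79


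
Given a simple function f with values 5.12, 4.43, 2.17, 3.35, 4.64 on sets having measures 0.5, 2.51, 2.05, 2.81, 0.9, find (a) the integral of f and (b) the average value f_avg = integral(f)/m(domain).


Step 1: Integral = sum(value_i * measure_i)
= 5.12*0.5 + 4.43*2.51 + 2.17*2.05 + 3.35*2.81 + 4.64*0.9
= 2.56 + 11.1193 + 4.4485 + 9.4135 + 4.176
= 31.7173
Step 2: Total measure of domain = 0.5 + 2.51 + 2.05 + 2.81 + 0.9 = 8.77
Step 3: Average value = 31.7173 / 8.77 = 3.616568


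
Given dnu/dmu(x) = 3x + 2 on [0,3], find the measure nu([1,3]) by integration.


nu(A) = integral_A (dnu/dmu) dmu = integral_1^3 (3x + 2) dx
Step 1: Antiderivative F(x) = (3/2)x^2 + 2x
Step 2: F(3) = (3/2)*3^2 + 2*3 = 13.5 + 6 = 19.5
Step 3: F(1) = (3/2)*1^2 + 2*1 = 1.5 + 2 = 3.5
Step 4: nu([1,3]) = F(3) - F(1) = 19.5 - 3.5 = 16


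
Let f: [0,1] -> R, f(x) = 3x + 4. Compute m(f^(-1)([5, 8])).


f^(-1)([5, 8]) = {x : 5 <= 3x + 4 <= 8}
Solving: (5 - 4)/3 <= x <= (8 - 4)/3
= [0.333333, 1.333333]
Intersecting with [0,1]: [0.333333, 1]
Measure = 1 - 0.333333 = 0.666667


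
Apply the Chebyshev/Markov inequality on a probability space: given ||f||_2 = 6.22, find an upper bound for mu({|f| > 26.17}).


Chebyshev/Markov inequality: mu(|f| > eps) <= (||f||_p / eps)^p
Step 1: ||f||_2 / eps = 6.22 / 26.17 = 0.237677
Step 2: Raise to power p = 2:
  (0.237677)^2 = 0.05649
Step 3: Therefore mu(|f| > 26.17) <= 0.05649


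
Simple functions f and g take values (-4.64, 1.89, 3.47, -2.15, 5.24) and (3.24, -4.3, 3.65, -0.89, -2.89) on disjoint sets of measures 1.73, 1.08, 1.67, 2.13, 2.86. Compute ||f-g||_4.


Step 1: Compute differences f_i - g_i:
  -4.64 - 3.24 = -7.88
  1.89 - -4.3 = 6.19
  3.47 - 3.65 = -0.18
  -2.15 - -0.89 = -1.26
  5.24 - -2.89 = 8.13
Step 2: Compute |diff|^4 * measure for each set:
  |-7.88|^4 * 1.73 = 3855.714511 * 1.73 = 6670.386105
  |6.19|^4 * 1.08 = 1468.123519 * 1.08 = 1585.573401
  |-0.18|^4 * 1.67 = 0.00105 * 1.67 = 0.001753
  |-1.26|^4 * 2.13 = 2.520474 * 2.13 = 5.368609
  |8.13|^4 * 2.86 = 4368.80019 * 2.86 = 12494.768542
Step 3: Sum = 20756.09841
Step 4: ||f-g||_4 = (20756.09841)^(1/4) = 12.002907


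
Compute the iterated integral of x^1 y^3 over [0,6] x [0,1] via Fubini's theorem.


By Fubini's theorem, the double integral factors as a product of single integrals:
Step 1: integral_0^6 x^1 dx = [x^2/2] from 0 to 6
     = 6^2/2 = 18
Step 2: integral_0^1 y^3 dy = [y^4/4] from 0 to 1
     = 1^4/4 = 0.25
Step 3: Double integral = 18 * 0.25 = 4.5


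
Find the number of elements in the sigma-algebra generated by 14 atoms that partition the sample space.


Each element of the sigma-algebra is a union of some subset of the 14 atoms.
The number of such subsets is 2^14 = 16384.


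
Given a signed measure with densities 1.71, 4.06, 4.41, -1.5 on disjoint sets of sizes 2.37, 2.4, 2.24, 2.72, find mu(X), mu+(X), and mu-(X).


Step 1: Compute signed measure on each set:
  Set 1: 1.71 * 2.37 = 4.0527
  Set 2: 4.06 * 2.4 = 9.744
  Set 3: 4.41 * 2.24 = 9.8784
  Set 4: -1.5 * 2.72 = -4.08
Step 2: Total signed measure = (4.0527) + (9.744) + (9.8784) + (-4.08)
     = 19.5951
Step 3: Positive part mu+(X) = sum of positive contributions = 23.6751
Step 4: Negative part mu-(X) = |sum of negative contributions| = 4.08


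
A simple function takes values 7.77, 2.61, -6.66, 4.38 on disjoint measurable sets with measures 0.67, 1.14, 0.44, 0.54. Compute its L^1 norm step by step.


Step 1: Compute |f_i|^1 for each value:
  |7.77|^1 = 7.77
  |2.61|^1 = 2.61
  |-6.66|^1 = 6.66
  |4.38|^1 = 4.38
Step 2: Multiply by measures and sum:
  7.77 * 0.67 = 5.2059
  2.61 * 1.14 = 2.9754
  6.66 * 0.44 = 2.9304
  4.38 * 0.54 = 2.3652
Sum = 5.2059 + 2.9754 + 2.9304 + 2.3652 = 13.4769
Step 3: Take the p-th root:
||f||_1 = (13.4769)^(1/1) = 13.4769


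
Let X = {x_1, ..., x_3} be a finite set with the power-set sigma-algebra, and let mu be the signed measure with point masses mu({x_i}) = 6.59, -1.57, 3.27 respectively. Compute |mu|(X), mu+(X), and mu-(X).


Step 1: Every measurable set is a union of atoms (the cells / points), so a Hahn decomposition is
  obtained by grouping atoms by sign: P = union of atoms with mu > 0, N = union of the remaining atoms.
  Atoms in P (indices): 1, 3;  atoms in N (indices): 2
  Positive values: 6.59, 3.27
  Negative values: -1.57
Step 2: mu+(X) = mu(P) = sum of positive atom values = 9.86
Step 3: mu-(X) = -mu(N) = sum of |negative atom values| = 1.57
Step 4: |mu|(X) = mu+(X) + mu-(X) = 9.86 + 1.57 = 11.43


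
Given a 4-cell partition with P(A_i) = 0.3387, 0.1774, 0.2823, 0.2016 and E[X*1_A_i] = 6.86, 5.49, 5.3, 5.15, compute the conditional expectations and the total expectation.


For each cell A_i: E[X|A_i] = E[X*1_A_i] / P(A_i)
Step 1: E[X|A_1] = 6.86 / 0.3387 = 20.253912
Step 2: E[X|A_2] = 5.49 / 0.1774 = 30.947012
Step 3: E[X|A_3] = 5.3 / 0.2823 = 18.774354
Step 4: E[X|A_4] = 5.15 / 0.2016 = 25.545635
Verification: E[X] = sum E[X*1_A_i] = 6.86 + 5.49 + 5.3 + 5.15 = 22.8


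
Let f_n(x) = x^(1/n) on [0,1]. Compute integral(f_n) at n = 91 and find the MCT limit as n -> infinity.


At n = 91: f_91(x) = x^(1/91).
Step 1: integral(x^(1/91), 0, 1) = [x^(1/91+1) / (1/91+1)] from 0 to 1
     = 1 / (1/91 + 1) = 1 / ((91+1)/91) = 91/(91+1)
     = 91/92 = 0.98913
Step 2: As n -> infinity, f_n(x) = x^(1/n) -> 1 for x in (0,1], and f_n is increasing in n.
By MCT, lim_n integral(f_n) = integral(lim_n f_n) = integral(1, 0, 1) = 1.
Step 3: Verify convergence: 91/92 = 0.98913 -> 1


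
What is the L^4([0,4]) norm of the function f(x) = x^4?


Step 1: ||f||_4 = (integral_0^4 |x^4|^4 dx)^(1/4)
     = (integral_0^4 x^16 dx)^(1/4)
Step 2: integral_0^4 x^16 dx = [x^17/(17)] from 0 to 4 = 4^17/17
     = 17179869184/17 = 1.010581e+09
Step 3: ||f||_4 = (1.010581e+09)^(1/4) = 178.296465


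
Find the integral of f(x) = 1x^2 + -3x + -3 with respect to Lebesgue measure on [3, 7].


The Lebesgue integral of a Riemann-integrable function agrees with the Riemann integral.
Antiderivative F(x) = (1/3)x^3 + (-3/2)x^2 + -3x
F(7) = (1/3)*7^3 + (-3/2)*7^2 + -3*7
     = (1/3)*343 + (-3/2)*49 + -3*7
     = 114.333333 + -73.5 + -21
     = 19.833333
F(3) = -13.5
Integral = F(7) - F(3) = 19.833333 - -13.5 = 33.333333


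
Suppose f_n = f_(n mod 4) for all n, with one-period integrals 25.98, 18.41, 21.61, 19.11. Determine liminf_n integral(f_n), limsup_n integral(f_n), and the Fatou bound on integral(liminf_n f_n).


The sequence (integral(f_n)) is periodic with period 4, repeating the values 25.98, 18.41, 21.61, 19.11 indefinitely.
Step 1: For a periodic sequence, every tail (a_m, a_(m+1), ...) contains all 4 period values infinitely often.
Step 2: Hence inf of every tail = min of the period values = min(25.98, 18.41, 21.61, 19.11) = 18.41.
        liminf_n integral(f_n) = sup over m of (inf of tail from m) = 18.41.
Step 3: Similarly sup of every tail = max of the period values = 25.98.
        limsup_n integral(f_n) = 25.98.
Step 4: Fatou's lemma: integral(liminf_n f_n) <= liminf_n integral(f_n) = 18.41.
        So the integral of the pointwise liminf is at most 18.41.


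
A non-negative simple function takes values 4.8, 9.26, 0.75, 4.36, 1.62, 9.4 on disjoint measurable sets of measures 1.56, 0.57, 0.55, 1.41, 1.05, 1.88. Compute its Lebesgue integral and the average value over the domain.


Step 1: Integral = sum(value_i * measure_i)
= 4.8*1.56 + 9.26*0.57 + 0.75*0.55 + 4.36*1.41 + 1.62*1.05 + 9.4*1.88
= 7.488 + 5.2782 + 0.4125 + 6.1476 + 1.701 + 17.672
= 38.6993
Step 2: Total measure of domain = 1.56 + 0.57 + 0.55 + 1.41 + 1.05 + 1.88 = 7.02
Step 3: Average value = 38.6993 / 7.02 = 5.512721


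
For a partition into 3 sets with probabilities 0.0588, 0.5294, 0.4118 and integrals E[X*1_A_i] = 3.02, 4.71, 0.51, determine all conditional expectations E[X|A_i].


For each cell A_i: E[X|A_i] = E[X*1_A_i] / P(A_i)
Step 1: E[X|A_1] = 3.02 / 0.0588 = 51.360544
Step 2: E[X|A_2] = 4.71 / 0.5294 = 8.896864
Step 3: E[X|A_3] = 0.51 / 0.4118 = 1.238465
Verification: E[X] = sum E[X*1_A_i] = 3.02 + 4.71 + 0.51 = 8.24


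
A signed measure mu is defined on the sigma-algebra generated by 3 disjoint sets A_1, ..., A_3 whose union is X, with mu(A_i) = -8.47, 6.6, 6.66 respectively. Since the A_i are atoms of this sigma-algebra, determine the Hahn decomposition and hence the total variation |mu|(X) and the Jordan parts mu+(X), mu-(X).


Step 1: Every measurable set is a union of atoms (the cells / points), so a Hahn decomposition is
  obtained by grouping atoms by sign: P = union of atoms with mu > 0, N = union of the remaining atoms.
  Atoms in P (indices): 2, 3;  atoms in N (indices): 1
  Positive values: 6.6, 6.66
  Negative values: -8.47
Step 2: mu+(X) = mu(P) = sum of positive atom values = 13.26
Step 3: mu-(X) = -mu(N) = sum of |negative atom values| = 8.47
Step 4: |mu|(X) = mu+(X) + mu-(X) = 13.26 + 8.47 = 21.73


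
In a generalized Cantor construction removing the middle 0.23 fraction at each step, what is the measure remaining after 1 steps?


Step 1: At each step, fraction remaining = 1 - 0.23 = 0.77
Step 2: After 1 steps, measure = (0.77)^1
Step 3: Computing the power step by step:
  After step 1: 0.77
Result = 0.77


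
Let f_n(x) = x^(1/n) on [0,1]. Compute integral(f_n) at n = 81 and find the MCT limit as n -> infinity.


At n = 81: f_81(x) = x^(1/81).
Step 1: integral(x^(1/81), 0, 1) = [x^(1/81+1) / (1/81+1)] from 0 to 1
     = 1 / (1/81 + 1) = 1 / ((81+1)/81) = 81/(81+1)
     = 81/82 = 0.987805
Step 2: As n -> infinity, f_n(x) = x^(1/n) -> 1 for x in (0,1], and f_n is increasing in n.
By MCT, lim_n integral(f_n) = integral(lim_n f_n) = integral(1, 0, 1) = 1.
Step 3: Verify convergence: 81/82 = 0.987805 -> 1


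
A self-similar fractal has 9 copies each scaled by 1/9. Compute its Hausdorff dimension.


For a self-similar set with N copies scaled by 1/r:
dim_H = log(N)/log(r) = log(9)/log(9)
= 2.197225/2.197225
= 1


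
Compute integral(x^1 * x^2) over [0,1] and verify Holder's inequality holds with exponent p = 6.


Step 1: Exact integral of f*g = integral(x^3, 0, 1) = 1/4
     = 0.25
Step 2: Holder bound with p=6, q=1.2:
  ||f||_p = (integral x^6 dx)^(1/6) = (1/7)^(1/6) = 0.72302
  ||g||_q = (integral x^2.4 dx)^(1/1.2) = (1/3.4)^(1/1.2) = 0.360662
Step 3: Holder bound = ||f||_p * ||g||_q = 0.72302 * 0.360662 = 0.260766
Verification: 0.25 <= 0.260766 (Holder holds)


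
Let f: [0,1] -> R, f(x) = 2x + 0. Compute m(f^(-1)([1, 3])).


f^(-1)([1, 3]) = {x : 1 <= 2x + 0 <= 3}
Solving: (1 - 0)/2 <= x <= (3 - 0)/2
= [0.5, 1.5]
Intersecting with [0,1]: [0.5, 1]
Measure = 1 - 0.5 = 0.5


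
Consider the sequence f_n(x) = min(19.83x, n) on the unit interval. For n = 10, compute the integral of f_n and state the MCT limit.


f(x) = 19.83x on [0,1]; f_n(x) = min(19.83x, n). At n = 10:
Step 1: f(x) reaches 10 at x = 10/19.83 = 0.504286
Step 2: integral(f_10) = integral(19.83x, 0, 0.504286) + integral(10, 0.504286, 1)
       = 19.83*0.504286^2/2 + 10*(1 - 0.504286)
       = 2.521432 + 4.957136
       = 7.478568
Step 3: As n -> infinity, f_n increases to f, so by MCT integral(f_n) -> integral(f) = 19.83/2 = 9.915.
Convergence: integral(f_10) = 7.478568 -> 9.915 as n -> infinity


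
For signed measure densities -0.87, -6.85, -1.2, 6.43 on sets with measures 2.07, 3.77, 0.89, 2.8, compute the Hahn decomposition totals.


Step 1: Compute signed measure on each set:
  Set 1: -0.87 * 2.07 = -1.8009
  Set 2: -6.85 * 3.77 = -25.8245
  Set 3: -1.2 * 0.89 = -1.068
  Set 4: 6.43 * 2.8 = 18.004
Step 2: Total signed measure = (-1.8009) + (-25.8245) + (-1.068) + (18.004)
     = -10.6894
Step 3: Positive part mu+(X) = sum of positive contributions = 18.004
Step 4: Negative part mu-(X) = |sum of negative contributions| = 28.6934


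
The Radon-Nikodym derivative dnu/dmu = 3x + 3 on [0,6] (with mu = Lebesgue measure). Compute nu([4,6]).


nu(A) = integral_A (dnu/dmu) dmu = integral_4^6 (3x + 3) dx
Step 1: Antiderivative F(x) = (3/2)x^2 + 3x
Step 2: F(6) = (3/2)*6^2 + 3*6 = 54 + 18 = 72
Step 3: F(4) = (3/2)*4^2 + 3*4 = 24 + 12 = 36
Step 4: nu([4,6]) = F(6) - F(4) = 72 - 36 = 36


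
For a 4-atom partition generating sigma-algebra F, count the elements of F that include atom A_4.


Each element of F is a union of some subset S of the 4 atoms.
The element contains A_4 iff A_4 is in S.
So we count subsets S of {A_1,...,A_4} with A_4 in S: choose freely among the other 3 atoms.
Count = 2^(4-1) = 2^3 = 8.


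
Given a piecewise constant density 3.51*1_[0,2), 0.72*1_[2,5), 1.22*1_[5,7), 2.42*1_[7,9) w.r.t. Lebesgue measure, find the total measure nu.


Integrate each piece of the Radon-Nikodym derivative:
Step 1: integral_0^2 3.51 dx = 3.51*(2-0) = 3.51*2 = 7.02
Step 2: integral_2^5 0.72 dx = 0.72*(5-2) = 0.72*3 = 2.16
Step 3: integral_5^7 1.22 dx = 1.22*(7-5) = 1.22*2 = 2.44
Step 4: integral_7^9 2.42 dx = 2.42*(9-7) = 2.42*2 = 4.84
Total: 7.02 + 2.16 + 2.44 + 4.84 = 16.46


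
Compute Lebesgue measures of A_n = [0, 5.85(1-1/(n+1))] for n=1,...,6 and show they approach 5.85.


By continuity of measure from below: if A_n increases to A, then m(A_n) -> m(A).
Here A = [0, 5.85], so m(A) = 5.85
Step 1: a_1 = 5.85*(1 - 1/2) = 2.925, m(A_1) = 2.925
Step 2: a_2 = 5.85*(1 - 1/3) = 3.9, m(A_2) = 3.9
Step 3: a_3 = 5.85*(1 - 1/4) = 4.3875, m(A_3) = 4.3875
Step 4: a_4 = 5.85*(1 - 1/5) = 4.68, m(A_4) = 4.68
Step 5: a_5 = 5.85*(1 - 1/6) = 4.875, m(A_5) = 4.875
Step 6: a_6 = 5.85*(1 - 1/7) = 5.0143, m(A_6) = 5.0143
Limit: m(A_n) -> m([0,5.85]) = 5.85


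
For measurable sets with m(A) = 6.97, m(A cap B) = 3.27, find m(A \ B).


m(A \ B) = m(A) - m(A n B)
= 6.97 - 3.27
= 3.7


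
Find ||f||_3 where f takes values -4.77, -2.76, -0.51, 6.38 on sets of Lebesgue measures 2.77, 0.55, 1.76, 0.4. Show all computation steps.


Step 1: Compute |f_i|^3 for each value:
  |-4.77|^3 = 108.531333
  |-2.76|^3 = 21.024576
  |-0.51|^3 = 0.132651
  |6.38|^3 = 259.694072
Step 2: Multiply by measures and sum:
  108.531333 * 2.77 = 300.631792
  21.024576 * 0.55 = 11.563517
  0.132651 * 1.76 = 0.233466
  259.694072 * 0.4 = 103.877629
Sum = 300.631792 + 11.563517 + 0.233466 + 103.877629 = 416.306404
Step 3: Take the p-th root:
||f||_3 = (416.306404)^(1/3) = 7.466855


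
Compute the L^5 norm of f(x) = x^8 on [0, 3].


Step 1: ||f||_5 = (integral_0^3 |x^8|^5 dx)^(1/5)
     = (integral_0^3 x^40 dx)^(1/5)
Step 2: integral_0^3 x^40 dx = [x^41/(41)] from 0 to 3 = 3^41/41
     = 36472996377170786403/41 = 8.895853e+17
Step 3: ||f||_5 = (8.895853e+17)^(1/5) = 3888.996187


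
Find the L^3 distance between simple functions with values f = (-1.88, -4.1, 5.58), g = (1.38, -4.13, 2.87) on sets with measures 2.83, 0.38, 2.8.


Step 1: Compute differences f_i - g_i:
  -1.88 - 1.38 = -3.26
  -4.1 - -4.13 = 0.03
  5.58 - 2.87 = 2.71
Step 2: Compute |diff|^3 * measure for each set:
  |-3.26|^3 * 2.83 = 34.645976 * 2.83 = 98.048112
  |0.03|^3 * 0.38 = 2.700000e-05 * 0.38 = 1.026000e-05
  |2.71|^3 * 2.8 = 19.902511 * 2.8 = 55.727031
Step 3: Sum = 153.775153
Step 4: ||f-g||_3 = (153.775153)^(1/3) = 5.357498


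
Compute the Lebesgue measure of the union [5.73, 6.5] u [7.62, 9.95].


For pairwise disjoint intervals, m(union) = sum of lengths.
= (6.5 - 5.73) + (9.95 - 7.62)
= 0.77 + 2.33
= 3.1


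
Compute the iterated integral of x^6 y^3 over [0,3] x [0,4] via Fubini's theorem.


By Fubini's theorem, the double integral factors as a product of single integrals:
Step 1: integral_0^3 x^6 dx = [x^7/7] from 0 to 3
     = 3^7/7 = 312.428571
Step 2: integral_0^4 y^3 dy = [y^4/4] from 0 to 4
     = 4^4/4 = 64
Step 3: Double integral = 312.428571 * 64 = 19995.428571


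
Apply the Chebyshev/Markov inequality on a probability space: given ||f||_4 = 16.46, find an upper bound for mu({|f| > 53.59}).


Chebyshev/Markov inequality: mu(|f| > eps) <= (||f||_p / eps)^p
Step 1: ||f||_4 / eps = 16.46 / 53.59 = 0.307147
Step 2: Raise to power p = 4:
  (0.307147)^4 = 0.0089
Step 3: Therefore mu(|f| > 53.59) <= 0.0089


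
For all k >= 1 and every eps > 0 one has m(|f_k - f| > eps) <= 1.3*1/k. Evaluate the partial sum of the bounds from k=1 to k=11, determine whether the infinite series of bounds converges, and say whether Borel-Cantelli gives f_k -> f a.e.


Step 1: List the terms 1.3*1/k for k = 1 to 11:
  k=1: 1.3
  k=2: 0.65
  k=3: 0.433333
  k=4: 0.325
  k=5: 0.26
  k=6: 0.216667
  k=7: 0.185714
  k=8: 0.1625
  k=9: 0.144444
  k=10: 0.13
  k=11: 0.118182
Step 2: Partial sum = 1.3 + 0.65 + 0.433333 + 0.325 + 0.26 + 0.216667 + 0.185714 + 0.1625 + 0.144444 + 0.13 + 0.118182
     = 3.925841
Step 3: The full series sum_(k>=1) 1.3*1/k diverges (harmonic series, p = 1; a nonzero constant multiple of a divergent series diverges).
Step 4: The (first) Borel-Cantelli lemma requires a summable sequence of measures, so it does not apply here;
        from this bound alone no conclusion about a.e. convergence can be drawn (convergence in measure still
        gives an a.e.-convergent subsequence, but not a.e. convergence of the whole sequence).
Conclusion: series diverges; Borel-Cantelli is inconclusive about a.e. convergence of f_k.


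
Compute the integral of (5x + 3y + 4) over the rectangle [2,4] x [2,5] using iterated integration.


By Fubini, integrate in x first, then y.
Step 1: Fix y, integrate over x in [2,4]:
  integral(5x + 3y + 4, x=2..4)
  = 5*(4^2 - 2^2)/2 + (3y + 4)*(4 - 2)
  = 30 + (3y + 4)*2
  = 30 + 6y + 8
  = 38 + 6y
Step 2: Integrate over y in [2,5]:
  integral(38 + 6y, y=2..5)
  = 38*3 + 6*(5^2 - 2^2)/2
  = 114 + 63
  = 177


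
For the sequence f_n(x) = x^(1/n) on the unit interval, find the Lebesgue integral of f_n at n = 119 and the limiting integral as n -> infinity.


At n = 119: f_119(x) = x^(1/119).
Step 1: integral(x^(1/119), 0, 1) = [x^(1/119+1) / (1/119+1)] from 0 to 1
     = 1 / (1/119 + 1) = 1 / ((119+1)/119) = 119/(119+1)
     = 119/120 = 0.991667
Step 2: As n -> infinity, f_n(x) = x^(1/n) -> 1 for x in (0,1], and f_n is increasing in n.
By MCT, lim_n integral(f_n) = integral(lim_n f_n) = integral(1, 0, 1) = 1.
Step 3: Verify convergence: 119/120 = 0.991667 -> 1


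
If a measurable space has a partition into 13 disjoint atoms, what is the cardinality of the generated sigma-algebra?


Each element of the sigma-algebra is a union of some subset of the 13 atoms.
The number of such subsets is 2^13 = 8192.


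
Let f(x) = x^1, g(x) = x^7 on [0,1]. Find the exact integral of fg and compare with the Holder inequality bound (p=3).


Step 1: Exact integral of f*g = integral(x^8, 0, 1) = 1/9
     = 0.111111
Step 2: Holder bound with p=3, q=1.5:
  ||f||_p = (integral x^3 dx)^(1/3) = (1/4)^(1/3) = 0.629961
  ||g||_q = (integral x^10.5 dx)^(1/1.5) = (1/11.5)^(1/1.5) = 0.196276
Step 3: Holder bound = ||f||_p * ||g||_q = 0.629961 * 0.196276 = 0.123646
Verification: 0.111111 <= 0.123646 (Holder holds)


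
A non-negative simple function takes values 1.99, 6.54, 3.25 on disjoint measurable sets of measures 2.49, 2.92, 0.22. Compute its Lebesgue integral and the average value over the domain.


Step 1: Integral = sum(value_i * measure_i)
= 1.99*2.49 + 6.54*2.92 + 3.25*0.22
= 4.9551 + 19.0968 + 0.715
= 24.7669
Step 2: Total measure of domain = 2.49 + 2.92 + 0.22 = 5.63
Step 3: Average value = 24.7669 / 5.63 = 4.399094


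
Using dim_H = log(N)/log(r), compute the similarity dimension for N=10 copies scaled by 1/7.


For a self-similar set with N copies scaled by 1/r:
dim_H = log(N)/log(r) = log(10)/log(7)
= 2.302585/1.94591
= 1.183295


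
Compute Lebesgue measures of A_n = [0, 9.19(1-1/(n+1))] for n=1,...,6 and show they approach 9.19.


By continuity of measure from below: if A_n increases to A, then m(A_n) -> m(A).
Here A = [0, 9.19], so m(A) = 9.19
Step 1: a_1 = 9.19*(1 - 1/2) = 4.595, m(A_1) = 4.595
Step 2: a_2 = 9.19*(1 - 1/3) = 6.1267, m(A_2) = 6.1267
Step 3: a_3 = 9.19*(1 - 1/4) = 6.8925, m(A_3) = 6.8925
Step 4: a_4 = 9.19*(1 - 1/5) = 7.352, m(A_4) = 7.352
Step 5: a_5 = 9.19*(1 - 1/6) = 7.6583, m(A_5) = 7.6583
Step 6: a_6 = 9.19*(1 - 1/7) = 7.8771, m(A_6) = 7.8771
Limit: m(A_n) -> m([0,9.19]) = 9.19


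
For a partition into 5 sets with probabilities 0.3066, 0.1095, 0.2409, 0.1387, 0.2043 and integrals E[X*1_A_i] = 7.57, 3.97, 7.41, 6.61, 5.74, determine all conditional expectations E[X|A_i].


For each cell A_i: E[X|A_i] = E[X*1_A_i] / P(A_i)
Step 1: E[X|A_1] = 7.57 / 0.3066 = 24.69015
Step 2: E[X|A_2] = 3.97 / 0.1095 = 36.255708
Step 3: E[X|A_3] = 7.41 / 0.2409 = 30.759651
Step 4: E[X|A_4] = 6.61 / 0.1387 = 47.656813
Step 5: E[X|A_5] = 5.74 / 0.2043 = 28.095937
Verification: E[X] = sum E[X*1_A_i] = 7.57 + 3.97 + 7.41 + 6.61 + 5.74 = 31.3


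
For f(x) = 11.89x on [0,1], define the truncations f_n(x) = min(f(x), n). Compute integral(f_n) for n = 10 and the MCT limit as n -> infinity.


f(x) = 11.89x on [0,1]; f_n(x) = min(11.89x, n). At n = 10:
Step 1: f(x) reaches 10 at x = 10/11.89 = 0.841043
Step 2: integral(f_10) = integral(11.89x, 0, 0.841043) + integral(10, 0.841043, 1)
       = 11.89*0.841043^2/2 + 10*(1 - 0.841043)
       = 4.205214 + 1.589571
       = 5.794786
Step 3: As n -> infinity, f_n increases to f, so by MCT integral(f_n) -> integral(f) = 11.89/2 = 5.945.
Convergence: integral(f_10) = 5.794786 -> 5.945 as n -> infinity


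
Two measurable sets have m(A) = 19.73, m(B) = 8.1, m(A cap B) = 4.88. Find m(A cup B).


By inclusion-exclusion: m(A u B) = m(A) + m(B) - m(A n B)
= 19.73 + 8.1 - 4.88
= 22.95


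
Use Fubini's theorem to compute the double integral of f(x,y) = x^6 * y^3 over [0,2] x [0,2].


By Fubini's theorem, the double integral factors as a product of single integrals:
Step 1: integral_0^2 x^6 dx = [x^7/7] from 0 to 2
     = 2^7/7 = 18.285714
Step 2: integral_0^2 y^3 dy = [y^4/4] from 0 to 2
     = 2^4/4 = 4
Step 3: Double integral = 18.285714 * 4 = 73.142857


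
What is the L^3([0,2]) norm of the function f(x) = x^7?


Step 1: ||f||_3 = (integral_0^2 |x^7|^3 dx)^(1/3)
     = (integral_0^2 x^21 dx)^(1/3)
Step 2: integral_0^2 x^21 dx = [x^22/(22)] from 0 to 2 = 2^22/22
     = 4194304/22 = 190650.181818
Step 3: ||f||_3 = (190650.181818)^(1/3) = 57.554472


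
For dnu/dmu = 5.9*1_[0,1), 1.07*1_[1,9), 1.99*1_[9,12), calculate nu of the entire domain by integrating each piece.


Integrate each piece of the Radon-Nikodym derivative:
Step 1: integral_0^1 5.9 dx = 5.9*(1-0) = 5.9*1 = 5.9
Step 2: integral_1^9 1.07 dx = 1.07*(9-1) = 1.07*8 = 8.56
Step 3: integral_9^12 1.99 dx = 1.99*(12-9) = 1.99*3 = 5.97
Total: 5.9 + 8.56 + 5.97 = 20.43


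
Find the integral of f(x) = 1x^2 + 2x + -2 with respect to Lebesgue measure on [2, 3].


The Lebesgue integral of a Riemann-integrable function agrees with the Riemann integral.
Antiderivative F(x) = (1/3)x^3 + (2/2)x^2 + -2x
F(3) = (1/3)*3^3 + (2/2)*3^2 + -2*3
     = (1/3)*27 + (2/2)*9 + -2*3
     = 9 + 9 + -6
     = 12
F(2) = 2.666667
Integral = F(3) - F(2) = 12 - 2.666667 = 9.333333


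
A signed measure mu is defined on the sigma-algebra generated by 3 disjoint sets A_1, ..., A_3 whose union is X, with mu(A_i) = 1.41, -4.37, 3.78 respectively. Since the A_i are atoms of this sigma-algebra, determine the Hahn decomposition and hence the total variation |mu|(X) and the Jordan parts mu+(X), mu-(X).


Step 1: Every measurable set is a union of atoms (the cells / points), so a Hahn decomposition is
  obtained by grouping atoms by sign: P = union of atoms with mu > 0, N = union of the remaining atoms.
  Atoms in P (indices): 1, 3;  atoms in N (indices): 2
  Positive values: 1.41, 3.78
  Negative values: -4.37
Step 2: mu+(X) = mu(P) = sum of positive atom values = 5.19
Step 3: mu-(X) = -mu(N) = sum of |negative atom values| = 4.37
Step 4: |mu|(X) = mu+(X) + mu-(X) = 5.19 + 4.37 = 9.56


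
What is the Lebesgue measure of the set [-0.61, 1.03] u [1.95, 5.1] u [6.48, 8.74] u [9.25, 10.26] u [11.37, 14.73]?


For pairwise disjoint intervals, m(union) = sum of lengths.
= (1.03 - -0.61) + (5.1 - 1.95) + (8.74 - 6.48) + (10.26 - 9.25) + (14.73 - 11.37)
= 1.64 + 3.15 + 2.26 + 1.01 + 3.36
= 11.42


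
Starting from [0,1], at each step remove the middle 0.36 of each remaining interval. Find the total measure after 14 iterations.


Step 1: At each step, fraction remaining = 1 - 0.36 = 0.64
Step 2: After 14 steps, measure = (0.64)^14
Result = 0.001934


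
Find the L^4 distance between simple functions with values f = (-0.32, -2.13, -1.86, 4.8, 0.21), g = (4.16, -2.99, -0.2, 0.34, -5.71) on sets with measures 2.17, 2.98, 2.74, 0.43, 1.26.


Step 1: Compute differences f_i - g_i:
  -0.32 - 4.16 = -4.48
  -2.13 - -2.99 = 0.86
  -1.86 - -0.2 = -1.66
  4.8 - 0.34 = 4.46
  0.21 - -5.71 = 5.92
Step 2: Compute |diff|^4 * measure for each set:
  |-4.48|^4 * 2.17 = 402.820956 * 2.17 = 874.121475
  |0.86|^4 * 2.98 = 0.547008 * 2.98 = 1.630084
  |-1.66|^4 * 2.74 = 7.593331 * 2.74 = 20.805728
  |4.46|^4 * 0.43 = 395.675751 * 0.43 = 170.140573
  |5.92|^4 * 1.26 = 1228.250153 * 1.26 = 1547.595193
Step 3: Sum = 2614.293053
Step 4: ||f-g||_4 = (2614.293053)^(1/4) = 7.150536


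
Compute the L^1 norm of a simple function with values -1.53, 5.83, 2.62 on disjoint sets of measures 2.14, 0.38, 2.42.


Step 1: Compute |f_i|^1 for each value:
  |-1.53|^1 = 1.53
  |5.83|^1 = 5.83
  |2.62|^1 = 2.62
Step 2: Multiply by measures and sum:
  1.53 * 2.14 = 3.2742
  5.83 * 0.38 = 2.2154
  2.62 * 2.42 = 6.3404
Sum = 3.2742 + 2.2154 + 6.3404 = 11.83
Step 3: Take the p-th root:
||f||_1 = (11.83)^(1/1) = 11.83


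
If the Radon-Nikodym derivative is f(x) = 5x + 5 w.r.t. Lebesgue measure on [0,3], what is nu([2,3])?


nu(A) = integral_A (dnu/dmu) dmu = integral_2^3 (5x + 5) dx
Step 1: Antiderivative F(x) = (5/2)x^2 + 5x
Step 2: F(3) = (5/2)*3^2 + 5*3 = 22.5 + 15 = 37.5
Step 3: F(2) = (5/2)*2^2 + 5*2 = 10 + 10 = 20
Step 4: nu([2,3]) = F(3) - F(2) = 37.5 - 20 = 17.5


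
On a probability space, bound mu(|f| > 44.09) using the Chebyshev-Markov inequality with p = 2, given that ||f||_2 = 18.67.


Chebyshev/Markov inequality: mu(|f| > eps) <= (||f||_p / eps)^p
Step 1: ||f||_2 / eps = 18.67 / 44.09 = 0.423452
Step 2: Raise to power p = 2:
  (0.423452)^2 = 0.179312
Step 3: Therefore mu(|f| > 44.09) <= 0.179312


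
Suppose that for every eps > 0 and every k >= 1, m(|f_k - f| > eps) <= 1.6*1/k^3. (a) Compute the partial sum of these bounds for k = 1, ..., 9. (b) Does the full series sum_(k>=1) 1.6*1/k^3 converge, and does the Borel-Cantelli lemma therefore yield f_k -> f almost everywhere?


Step 1: List the terms 1.6*1/k^3 for k = 1 to 9:
  k=1: 1.6
  k=2: 0.2
  k=3: 0.059259
  k=4: 0.025
  k=5: 0.0128
  k=6: 0.007407
  k=7: 0.004665
  k=8: 0.003125
  k=9: 0.002195
Step 2: Partial sum = 1.6 + 0.2 + 0.059259 + 0.025 + 0.0128 + 0.007407 + 0.004665 + 0.003125 + 0.002195
     = 1.914451
Step 3: The full series sum_(k>=1) 1.6*1/k^3 converges (p-series with p = 3 > 1; a constant multiple of a convergent series converges).
Step 4: Fix eps > 0. Since sum_k m(|f_k - f| > eps) < infinity, the Borel-Cantelli lemma gives
        m(limsup_k {|f_k - f| > eps}) = 0, i.e. for a.e. x, |f_k(x) - f(x)| <= eps for all large k.
        Applying this with eps = 1/j for j = 1, 2, ... and intersecting the countably many full-measure sets,
        for a.e. x we get limsup_k |f_k(x) - f(x)| <= 1/j for every j, hence f_k -> f almost everywhere.
Conclusion: series converges; Borel-Cantelli yields f_k -> f a.e.


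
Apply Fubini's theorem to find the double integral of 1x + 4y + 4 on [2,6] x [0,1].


By Fubini, integrate in x first, then y.
Step 1: Fix y, integrate over x in [2,6]:
  integral(1x + 4y + 4, x=2..6)
  = 1*(6^2 - 2^2)/2 + (4y + 4)*(6 - 2)
  = 16 + (4y + 4)*4
  = 16 + 16y + 16
  = 32 + 16y
Step 2: Integrate over y in [0,1]:
  integral(32 + 16y, y=0..1)
  = 32*1 + 16*(1^2 - 0^2)/2
  = 32 + 8
  = 40


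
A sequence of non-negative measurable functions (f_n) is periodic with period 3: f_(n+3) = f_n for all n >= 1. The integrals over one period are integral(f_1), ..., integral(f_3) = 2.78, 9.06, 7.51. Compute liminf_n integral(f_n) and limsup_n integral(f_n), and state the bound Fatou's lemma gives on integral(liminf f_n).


The sequence (integral(f_n)) is periodic with period 3, repeating the values 2.78, 9.06, 7.51 indefinitely.
Step 1: For a periodic sequence, every tail (a_m, a_(m+1), ...) contains all 3 period values infinitely often.
Step 2: Hence inf of every tail = min of the period values = min(2.78, 9.06, 7.51) = 2.78.
        liminf_n integral(f_n) = sup over m of (inf of tail from m) = 2.78.
Step 3: Similarly sup of every tail = max of the period values = 9.06.
        limsup_n integral(f_n) = 9.06.
Step 4: Fatou's lemma: integral(liminf_n f_n) <= liminf_n integral(f_n) = 2.78.
        So the integral of the pointwise liminf is at most 2.78.


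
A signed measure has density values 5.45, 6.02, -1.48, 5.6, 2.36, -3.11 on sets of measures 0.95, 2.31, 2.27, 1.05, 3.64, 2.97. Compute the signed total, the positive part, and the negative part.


Step 1: Compute signed measure on each set:
  Set 1: 5.45 * 0.95 = 5.1775
  Set 2: 6.02 * 2.31 = 13.9062
  Set 3: -1.48 * 2.27 = -3.3596
  Set 4: 5.6 * 1.05 = 5.88
  Set 5: 2.36 * 3.64 = 8.5904
  Set 6: -3.11 * 2.97 = -9.2367
Step 2: Total signed measure = (5.1775) + (13.9062) + (-3.3596) + (5.88) + (8.5904) + (-9.2367)
     = 20.9578
Step 3: Positive part mu+(X) = sum of positive contributions = 33.5541
Step 4: Negative part mu-(X) = |sum of negative contributions| = 12.5963


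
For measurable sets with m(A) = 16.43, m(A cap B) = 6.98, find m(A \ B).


m(A \ B) = m(A) - m(A n B)
= 16.43 - 6.98
= 9.45


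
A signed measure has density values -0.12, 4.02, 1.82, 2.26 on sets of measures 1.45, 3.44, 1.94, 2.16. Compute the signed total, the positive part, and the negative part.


Step 1: Compute signed measure on each set:
  Set 1: -0.12 * 1.45 = -0.174
  Set 2: 4.02 * 3.44 = 13.8288
  Set 3: 1.82 * 1.94 = 3.5308
  Set 4: 2.26 * 2.16 = 4.8816
Step 2: Total signed measure = (-0.174) + (13.8288) + (3.5308) + (4.8816)
     = 22.0672
Step 3: Positive part mu+(X) = sum of positive contributions = 22.2412
Step 4: Negative part mu-(X) = |sum of negative contributions| = 0.174


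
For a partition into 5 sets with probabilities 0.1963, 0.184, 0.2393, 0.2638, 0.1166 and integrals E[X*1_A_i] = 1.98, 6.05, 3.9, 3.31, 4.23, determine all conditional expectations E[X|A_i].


For each cell A_i: E[X|A_i] = E[X*1_A_i] / P(A_i)
Step 1: E[X|A_1] = 1.98 / 0.1963 = 10.086602
Step 2: E[X|A_2] = 6.05 / 0.184 = 32.880435
Step 3: E[X|A_3] = 3.9 / 0.2393 = 16.297534
Step 4: E[X|A_4] = 3.31 / 0.2638 = 12.547384
Step 5: E[X|A_5] = 4.23 / 0.1166 = 36.277873
Verification: E[X] = sum E[X*1_A_i] = 1.98 + 6.05 + 3.9 + 3.31 + 4.23 = 19.47


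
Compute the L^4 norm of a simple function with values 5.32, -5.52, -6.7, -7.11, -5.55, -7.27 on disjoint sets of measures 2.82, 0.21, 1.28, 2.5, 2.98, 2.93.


Step 1: Compute |f_i|^4 for each value:
  |5.32|^4 = 801.025846
  |-5.52|^4 = 928.445276
  |-6.7|^4 = 2015.1121
  |-7.11|^4 = 2555.514814
  |-5.55|^4 = 948.794006
  |-7.27|^4 = 2793.429038
Step 2: Multiply by measures and sum:
  801.025846 * 2.82 = 2258.892885
  928.445276 * 0.21 = 194.973508
  2015.1121 * 1.28 = 2579.343488
  2555.514814 * 2.5 = 6388.787036
  948.794006 * 2.98 = 2827.406139
  2793.429038 * 2.93 = 8184.747083
Sum = 2258.892885 + 194.973508 + 2579.343488 + 6388.787036 + 2827.406139 + 8184.747083 = 22434.150138
Step 3: Take the p-th root:
||f||_4 = (22434.150138)^(1/4) = 12.238478


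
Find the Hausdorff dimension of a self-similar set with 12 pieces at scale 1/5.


For a self-similar set with N copies scaled by 1/r:
dim_H = log(N)/log(r) = log(12)/log(5)
= 2.484907/1.609438
= 1.543959


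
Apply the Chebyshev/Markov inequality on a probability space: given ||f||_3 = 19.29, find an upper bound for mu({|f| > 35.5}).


Chebyshev/Markov inequality: mu(|f| > eps) <= (||f||_p / eps)^p
Step 1: ||f||_3 / eps = 19.29 / 35.5 = 0.54338
Step 2: Raise to power p = 3:
  (0.54338)^3 = 0.16044
Step 3: Therefore mu(|f| > 35.5) <= 0.16044


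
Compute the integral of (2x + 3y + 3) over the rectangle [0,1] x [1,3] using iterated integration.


By Fubini, integrate in x first, then y.
Step 1: Fix y, integrate over x in [0,1]:
  integral(2x + 3y + 3, x=0..1)
  = 2*(1^2 - 0^2)/2 + (3y + 3)*(1 - 0)
  = 1 + (3y + 3)*1
  = 1 + 3y + 3
  = 4 + 3y
Step 2: Integrate over y in [1,3]:
  integral(4 + 3y, y=1..3)
  = 4*2 + 3*(3^2 - 1^2)/2
  = 8 + 12
  = 20


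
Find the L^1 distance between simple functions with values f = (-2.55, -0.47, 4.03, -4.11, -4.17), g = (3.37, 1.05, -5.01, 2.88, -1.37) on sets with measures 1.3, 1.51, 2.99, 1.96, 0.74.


Step 1: Compute differences f_i - g_i:
  -2.55 - 3.37 = -5.92
  -0.47 - 1.05 = -1.52
  4.03 - -5.01 = 9.04
  -4.11 - 2.88 = -6.99
  -4.17 - -1.37 = -2.8
Step 2: Compute |diff|^1 * measure for each set:
  |-5.92|^1 * 1.3 = 5.92 * 1.3 = 7.696
  |-1.52|^1 * 1.51 = 1.52 * 1.51 = 2.2952
  |9.04|^1 * 2.99 = 9.04 * 2.99 = 27.0296
  |-6.99|^1 * 1.96 = 6.99 * 1.96 = 13.7004
  |-2.8|^1 * 0.74 = 2.8 * 0.74 = 2.072
Step 3: Sum = 52.7932
Step 4: ||f-g||_1 = (52.7932)^(1/1) = 52.7932


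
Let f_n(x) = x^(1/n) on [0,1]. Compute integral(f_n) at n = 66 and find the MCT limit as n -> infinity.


At n = 66: f_66(x) = x^(1/66).
Step 1: integral(x^(1/66), 0, 1) = [x^(1/66+1) / (1/66+1)] from 0 to 1
     = 1 / (1/66 + 1) = 1 / ((66+1)/66) = 66/(66+1)
     = 66/67 = 0.985075
Step 2: As n -> infinity, f_n(x) = x^(1/n) -> 1 for x in (0,1], and f_n is increasing in n.
By MCT, lim_n integral(f_n) = integral(lim_n f_n) = integral(1, 0, 1) = 1.
Step 3: Verify convergence: 66/67 = 0.985075 -> 1


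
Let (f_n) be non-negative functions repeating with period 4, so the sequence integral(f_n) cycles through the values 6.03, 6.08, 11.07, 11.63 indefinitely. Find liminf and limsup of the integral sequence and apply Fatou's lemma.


The sequence (integral(f_n)) is periodic with period 4, repeating the values 6.03, 6.08, 11.07, 11.63 indefinitely.
Step 1: For a periodic sequence, every tail (a_m, a_(m+1), ...) contains all 4 period values infinitely often.
Step 2: Hence inf of every tail = min of the period values = min(6.03, 6.08, 11.07, 11.63) = 6.03.
        liminf_n integral(f_n) = sup over m of (inf of tail from m) = 6.03.
Step 3: Similarly sup of every tail = max of the period values = 11.63.
        limsup_n integral(f_n) = 11.63.
Step 4: Fatou's lemma: integral(liminf_n f_n) <= liminf_n integral(f_n) = 6.03.
        So the integral of the pointwise liminf is at most 6.03.


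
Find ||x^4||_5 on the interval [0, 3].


Step 1: ||f||_5 = (integral_0^3 |x^4|^5 dx)^(1/5)
     = (integral_0^3 x^20 dx)^(1/5)
Step 2: integral_0^3 x^20 dx = [x^21/(21)] from 0 to 3 = 3^21/21
     = 10460353203/21 = 4.981121e+08
Step 3: ||f||_5 = (4.981121e+08)^(1/5) = 54.886484


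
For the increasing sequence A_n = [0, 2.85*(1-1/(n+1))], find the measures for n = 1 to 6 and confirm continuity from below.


By continuity of measure from below: if A_n increases to A, then m(A_n) -> m(A).
Here A = [0, 2.85], so m(A) = 2.85
Step 1: a_1 = 2.85*(1 - 1/2) = 1.425, m(A_1) = 1.425
Step 2: a_2 = 2.85*(1 - 1/3) = 1.9, m(A_2) = 1.9
Step 3: a_3 = 2.85*(1 - 1/4) = 2.1375, m(A_3) = 2.1375
Step 4: a_4 = 2.85*(1 - 1/5) = 2.28, m(A_4) = 2.28
Step 5: a_5 = 2.85*(1 - 1/6) = 2.375, m(A_5) = 2.375
Step 6: a_6 = 2.85*(1 - 1/7) = 2.4429, m(A_6) = 2.4429
Limit: m(A_n) -> m([0,2.85]) = 2.85


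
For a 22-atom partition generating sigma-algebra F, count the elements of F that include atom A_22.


Each element of F is a union of some subset S of the 22 atoms.
The element contains A_22 iff A_22 is in S.
So we count subsets S of {A_1,...,A_22} with A_22 in S: choose freely among the other 21 atoms.
Count = 2^(22-1) = 2^21 = 2097152.


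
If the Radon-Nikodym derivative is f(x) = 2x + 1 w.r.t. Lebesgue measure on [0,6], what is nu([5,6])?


nu(A) = integral_A (dnu/dmu) dmu = integral_5^6 (2x + 1) dx
Step 1: Antiderivative F(x) = (2/2)x^2 + 1x
Step 2: F(6) = (2/2)*6^2 + 1*6 = 36 + 6 = 42
Step 3: F(5) = (2/2)*5^2 + 1*5 = 25 + 5 = 30
Step 4: nu([5,6]) = F(6) - F(5) = 42 - 30 = 12


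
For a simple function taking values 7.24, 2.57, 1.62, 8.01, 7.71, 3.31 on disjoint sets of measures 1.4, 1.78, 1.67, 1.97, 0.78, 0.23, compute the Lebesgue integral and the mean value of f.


Step 1: Integral = sum(value_i * measure_i)
= 7.24*1.4 + 2.57*1.78 + 1.62*1.67 + 8.01*1.97 + 7.71*0.78 + 3.31*0.23
= 10.136 + 4.5746 + 2.7054 + 15.7797 + 6.0138 + 0.7613
= 39.9708
Step 2: Total measure of domain = 1.4 + 1.78 + 1.67 + 1.97 + 0.78 + 0.23 = 7.83
Step 3: Average value = 39.9708 / 7.83 = 5.104828


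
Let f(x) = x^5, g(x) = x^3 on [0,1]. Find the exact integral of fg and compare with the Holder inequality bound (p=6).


Step 1: Exact integral of f*g = integral(x^8, 0, 1) = 1/9
     = 0.111111
Step 2: Holder bound with p=6, q=1.2:
  ||f||_p = (integral x^30 dx)^(1/6) = (1/31)^(1/6) = 0.564209
  ||g||_q = (integral x^3.6 dx)^(1/1.2) = (1/4.6)^(1/1.2) = 0.280351
Step 3: Holder bound = ||f||_p * ||g||_q = 0.564209 * 0.280351 = 0.158176
Verification: 0.111111 <= 0.158176 (Holder holds)
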